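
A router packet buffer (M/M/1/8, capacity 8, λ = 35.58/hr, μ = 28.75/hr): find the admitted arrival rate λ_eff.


ρ = 1.2376; P_K = (1−ρ)ρ^8/(1−ρ^9) = 0.225005
λ_eff = λ(1 − P_K) = 35.58·(1 − 0.225005) = 35.58·0.774995 = 27.5743 /hr

Final: 27.5743 /hr


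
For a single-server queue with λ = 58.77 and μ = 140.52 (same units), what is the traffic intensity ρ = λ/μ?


ρ = λ/μ = 58.77/140.52 = 0.4182

Final: 0.4182


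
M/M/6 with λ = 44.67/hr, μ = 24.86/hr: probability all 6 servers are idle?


a = λ/μ = 44.67/24.86 = 1.7969; ρ = a/c = 0.2995
Σ_{k=0}^{5} a^k/k! (terms k=0..5) = 1.00000 + 1.79686 + 1.61436 + 0.96693 + 0.43436 + 0.15610 = 5.96860
Tail: a^6/(6!(1−ρ)) = 33.65805/(720·0.7005) = 0.06673
P₀ = 1/(5.96860 + 0.06673) = 1/6.03533 = 0.165691

Final: 0.165691


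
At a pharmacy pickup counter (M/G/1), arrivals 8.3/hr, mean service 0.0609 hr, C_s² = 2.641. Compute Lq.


ρ = λ·E[S] = 8.3·0.0609 = 0.5055
Lq = ρ²(1+C_s²)/(2(1−ρ)) = 0.2555·(1+2.641)/(2·0.4945)
= 0.2555·3.6410/0.9891 = 0.94056

Final: 0.94056


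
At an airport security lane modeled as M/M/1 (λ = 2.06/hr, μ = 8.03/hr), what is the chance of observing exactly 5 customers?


ρ = 2.06/8.03 = 0.2565
P_n = (1−ρ)·ρ^n = (1 − 0.2565)·0.2565^5 = 0.7435·0.001111 = 0.0008261

Final: 0.0008261


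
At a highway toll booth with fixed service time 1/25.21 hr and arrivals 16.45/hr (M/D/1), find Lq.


ρ = 16.45/25.21 = 0.6525
M/D/1: Lq = ρ²/(2(1−ρ)) = 0.4258/(2·0.3475) = 0.61267

Final: 0.61267


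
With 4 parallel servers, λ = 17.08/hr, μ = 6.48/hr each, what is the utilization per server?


ρ = λ/(cμ) = 17.08/(4·6.48) = 17.08/25.92 = 0.6590

Final: 0.6590


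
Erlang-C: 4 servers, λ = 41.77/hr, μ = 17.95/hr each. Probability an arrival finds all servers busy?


a = λ/μ = 2.3270; ρ = a/4 = 0.5818
P₀ = 0.090450 (from M/M/c formula)
C(c,a) = [a^c/(c!(1−ρ))]·P₀ = [29.32244/(24·0.4182)]·0.090450
= 2.92118·0.090450 = 0.264220

Final: 0.264220


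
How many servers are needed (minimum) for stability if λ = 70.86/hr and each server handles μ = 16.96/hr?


Stability requires cμ > λ ⇔ c > λ/μ.
λ/μ = 70.86/16.96 = 4.1781
Minimum integer c = ⌊4.1781⌋ + 1 = 5
Check: 5·16.96 = 84.80 > 70.86, while 4·16.96 = 67.84 ≤ 70.86

Final: 5 servers


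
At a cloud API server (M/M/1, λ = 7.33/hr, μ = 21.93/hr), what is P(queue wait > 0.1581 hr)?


ρ = 7.33/21.93 = 0.3342
P(Wq > t) = ρ·e^{−(μ−λ)t} = 0.3342·e^{−2.3083}
= 0.3342·0.099434 = 0.033235

Final: 0.033235


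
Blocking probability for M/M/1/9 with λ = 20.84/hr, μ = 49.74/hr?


ρ = λ/μ = 20.84/49.74 = 0.4190
P_K = (1−ρ)ρ^K/(1−ρ^(K+1)) = (0.5810·0.0003979)/(1 − 0.0001667)
= 0.0002312/0.999833 = 0.0002312

Final: 0.0002312


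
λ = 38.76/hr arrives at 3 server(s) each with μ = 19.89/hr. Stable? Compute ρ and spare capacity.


Total capacity cμ = 3·19.89 = 59.67/hr
ρ = λ/(cμ) = 38.76/59.67 = 0.6496
Stable ⇔ ρ < 1: YES
Spare capacity = cμ − λ = 59.67 − 38.76 = 20.91/hr

Final: ρ = 0.6496; stable; margin = 20.91/hr


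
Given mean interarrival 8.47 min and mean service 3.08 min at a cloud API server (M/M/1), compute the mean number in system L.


λ = 60/8.47 = 7.0838 /hr
μ = 60/3.08 = 19.4805 /hr
ρ = λ/μ = 7.0838/19.4805 = 0.3636
L = ρ/(1−ρ) = 0.3636/0.6364 = 0.5714

Final: 0.5714


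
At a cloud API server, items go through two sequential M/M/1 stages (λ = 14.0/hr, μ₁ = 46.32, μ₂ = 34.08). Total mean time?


Each node sees arrival rate λ = 14.0/hr (tandem ⇒ throughput preserved).
W₁ = 1/(μ₁−λ) = 1/(46.32−14.0) = 0.03094 hr
W₂ = 1/(μ₂−λ) = 1/(34.08−14.0) = 0.04980 hr
W_total = W₁ + W₂ = 0.03094 + 0.04980 = 0.08074 hr

Final: 0.08074 hr


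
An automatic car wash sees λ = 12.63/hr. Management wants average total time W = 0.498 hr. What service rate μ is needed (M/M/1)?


W = 1/(μ−λ) ⇒ μ − λ = 1/W = 1/0.498 = 2.0080
μ = λ + 1/W = 12.63 + 2.0080 = 14.6380 per hr

Final: 14.6380 /hr


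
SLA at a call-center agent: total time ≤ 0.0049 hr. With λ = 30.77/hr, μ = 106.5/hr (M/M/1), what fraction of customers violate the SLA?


W ~ Exponential(μ−λ) for M/M/1.
μ − λ = 106.5 − 30.77 = 75.7300
P(W > t) = e^{−(μ−λ)t} = e^{−0.3711} = 0.689991

Final: 0.689991


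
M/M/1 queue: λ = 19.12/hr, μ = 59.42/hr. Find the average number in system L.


ρ = λ/μ = 19.12/59.42 = 0.3218
L = ρ/(1−ρ) = 0.3218/(1 − 0.3218) = 0.3218/0.6782 = 0.4744

Final: 0.4744


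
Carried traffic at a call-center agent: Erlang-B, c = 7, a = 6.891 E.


B(7,6.891) = 0.242093 (Erlang-B)
Carried load = a(1 − B) = 6.891·(1 − 0.242093) = 6.891·0.757907 = 5.2227 E

Final: 5.2227 Erlangs


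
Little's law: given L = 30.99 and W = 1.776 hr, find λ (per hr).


λ = L/W = 30.99/1.776 = 17.4493 /hr

Final: 17.4493 /hr


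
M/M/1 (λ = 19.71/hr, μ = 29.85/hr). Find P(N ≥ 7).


ρ = 19.71/29.85 = 0.6603
P(N ≥ n) = ρ^n = 0.6603^7 = 0.054726

Final: 0.054726


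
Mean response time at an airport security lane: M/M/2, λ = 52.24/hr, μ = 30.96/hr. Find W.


a = 1.6873; ρ = 0.8437; P₀ = 0.084793
Lq = P₀·a^c·ρ/(c!(1−ρ)²) = 4.16696
Wq = Lq/λ = 4.16696/52.24 = 0.07977 hr
W = Wq + 1/μ = 0.07977 + 0.03230 = 0.11207 hr

Final: 0.11207 hr


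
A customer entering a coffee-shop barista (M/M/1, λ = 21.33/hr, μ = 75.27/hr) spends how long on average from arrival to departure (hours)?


W = 1/(μ−λ) = 1/(75.27 − 21.33) = 1/53.94 = 0.01854 hr

Final: 0.01854 hr


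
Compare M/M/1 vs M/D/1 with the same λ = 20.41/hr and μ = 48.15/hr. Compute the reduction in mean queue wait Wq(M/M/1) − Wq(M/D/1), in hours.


ρ = 20.41/48.15 = 0.4239
Wq(M/M/1) = ρ/(μ−λ) = 0.4239/27.74 = 0.01528 hr
Wq(M/D/1) = ρ/(2(μ−λ)) = 0.007640 hr
Savings = 0.01528 − 0.007640 = 0.007640 hr

Final: 0.007640 hr


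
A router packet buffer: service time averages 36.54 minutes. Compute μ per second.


μ = 1/(service time) in consistent units.
1 second = 0.0166667 min, so μ = 0.0166667/36.54 = 0.0004561 per second

Final: 0.0004561 /sec


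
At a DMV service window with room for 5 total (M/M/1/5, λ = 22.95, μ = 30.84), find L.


ρ = 22.95/30.84 = 0.7442
L = ρ[1 − (K+1)ρ^K + Kρ^(K+1)] / [(1−ρ)(1−ρ^(K+1))]
Numerator: 0.7442·(1 − 6·0.228214 + 5·0.169828) = 0.357094
Denominator: (0.2558)·(0.830172) = 0.212388
L = 0.357094/0.212388 = 1.6813

Final: 1.6813


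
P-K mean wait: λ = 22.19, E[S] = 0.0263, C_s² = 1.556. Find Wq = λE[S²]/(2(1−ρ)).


ρ = λ·E[S] = 22.19·0.0263 = 0.5836
E[S²] = E[S]²(1+C_s²) = 0.0263²·(1+1.556) = 0.001768
Wq = λ·E[S²]/(2(1−ρ)) = 22.19·0.001768/(2·0.4164) = 0.04711 hr

Final: 0.04711 hr


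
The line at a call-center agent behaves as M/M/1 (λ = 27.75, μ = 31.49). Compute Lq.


ρ = 27.75/31.49 = 0.8812
Lq = ρ²/(1−ρ) = 0.7766/0.1188 = 6.5386

Final: 6.5386


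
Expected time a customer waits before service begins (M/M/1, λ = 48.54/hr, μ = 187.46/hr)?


ρ = 48.54/187.46 = 0.2589
Wq = ρ/(μ−λ) = 0.2589/(187.46 − 48.54) = 0.2589/138.92 = 0.001864 hr

Final: 0.001864 hr


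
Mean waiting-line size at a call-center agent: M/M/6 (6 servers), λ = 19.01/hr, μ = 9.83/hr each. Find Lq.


a = λ/μ = 1.9339; ρ = a/6 = 0.3223
P₀ = 0.144412
Lq = P₀·a^c·ρ / (c!·(1−ρ)²) = 0.144412·52.30842·0.3223/(720·0.45926)
= 0.007363

Final: 0.007363


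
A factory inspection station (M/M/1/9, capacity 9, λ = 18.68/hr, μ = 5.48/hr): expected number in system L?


ρ = 18.68/5.48 = 3.4088
L = ρ[1 − (K+1)ρ^K + Kρ^(K+1)] / [(1−ρ)(1−ρ^(K+1))]
Numerator: 3.4088·(1 − 10·62139.366400 + 9·211818.132182) = 4380155.003434
Denominator: (-2.4088)·(-211817.132182) = 510216.449781
L = 4380155.003434/510216.449781 = 8.5849

Final: 8.5849


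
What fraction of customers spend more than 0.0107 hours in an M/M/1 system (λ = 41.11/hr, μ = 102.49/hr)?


W ~ Exponential(μ−λ) for M/M/1.
μ − λ = 102.49 − 41.11 = 61.3800
P(W > t) = e^{−(μ−λ)t} = e^{−0.6568} = 0.518526

Final: 0.518526


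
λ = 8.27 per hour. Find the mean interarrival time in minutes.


Mean interarrival time = 1/λ = 1/8.27 hour = 0.12092 hour
In minutes: 0.12092 × 60 = 7.2551 min

Final: 7.2551 min


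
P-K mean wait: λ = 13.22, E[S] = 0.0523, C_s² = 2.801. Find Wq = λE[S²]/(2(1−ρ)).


ρ = λ·E[S] = 13.22·0.0523 = 0.6914
E[S²] = E[S]²(1+C_s²) = 0.0523²·(1+2.801) = 0.010397
Wq = λ·E[S²]/(2(1−ρ)) = 13.22·0.010397/(2·0.3086) = 0.22270 hr

Final: 0.22270 hr


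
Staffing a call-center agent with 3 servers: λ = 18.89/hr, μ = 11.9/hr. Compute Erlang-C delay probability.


a = λ/μ = 1.5874; ρ = a/3 = 0.5291
P₀ = 0.190002 (from M/M/c formula)
C(c,a) = [a^c/(c!(1−ρ))]·P₀ = [3.99995/(6·0.4709)]·0.190002
= 1.41581·0.190002 = 0.269006

Final: 0.269006


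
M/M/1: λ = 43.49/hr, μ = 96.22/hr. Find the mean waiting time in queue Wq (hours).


ρ = 43.49/96.22 = 0.4520
Wq = ρ/(μ−λ) = 0.4520/(96.22 − 43.49) = 0.4520/52.73 = 0.008572 hr

Final: 0.008572 hr


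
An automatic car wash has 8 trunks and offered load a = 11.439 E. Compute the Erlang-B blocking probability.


B(c,a) = (a^c/c!) / Σ_{k=0}^{c} a^k/k!
a^8/8! = 7270.829431
Σ terms (k=0..8): 1.00000 + 11.43900 + 65.42536 + 249.46690 + 713.41297 + 1632.14618 + 3111.68670 + 5084.94059 + 7270.82943 = 18140.347134
B = 7270.829431/18140.347134 = 0.400810

Final: 0.400810


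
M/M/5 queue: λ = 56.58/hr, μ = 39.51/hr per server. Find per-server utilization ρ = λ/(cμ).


ρ = λ/(cμ) = 56.58/(5·39.51) = 56.58/197.55 = 0.2864

Final: 0.2864


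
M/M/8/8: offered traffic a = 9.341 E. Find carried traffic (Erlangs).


B(8,9.341) = 0.306448 (Erlang-B)
Carried load = a(1 − B) = 9.341·(1 − 0.306448) = 9.341·0.693552 = 6.4785 E

Final: 6.4785 Erlangs


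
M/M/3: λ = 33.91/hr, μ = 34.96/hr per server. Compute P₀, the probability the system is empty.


a = λ/μ = 33.91/34.96 = 0.9700; ρ = a/c = 0.3233
Σ_{k=0}^{2} a^k/k! (terms k=0..2) = 1.00000 + 0.96997 + 0.47042 = 2.44038
Tail: a^3/(3!(1−ρ)) = 0.91258/(6·0.6767) = 0.22477
P₀ = 1/(2.44038 + 0.22477) = 1/2.66515 = 0.375213

Final: 0.375213


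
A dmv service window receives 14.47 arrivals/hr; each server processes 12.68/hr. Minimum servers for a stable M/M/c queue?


Stability requires cμ > λ ⇔ c > λ/μ.
λ/μ = 14.47/12.68 = 1.1412
Minimum integer c = ⌊1.1412⌋ + 1 = 2
Check: 2·12.68 = 25.36 > 14.47, while 1·12.68 = 12.68 ≤ 14.47

Final: 2 servers


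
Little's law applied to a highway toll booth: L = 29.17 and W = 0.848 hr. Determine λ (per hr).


λ = L/W = 29.17/0.848 = 34.3986 /hr

Final: 34.3986 /hr


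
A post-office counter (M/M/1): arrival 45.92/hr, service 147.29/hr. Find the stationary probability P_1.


ρ = 45.92/147.29 = 0.3118
P_n = (1−ρ)·ρ^n = (1 − 0.3118)·0.3118^1 = 0.6882·0.311766 = 0.214568

Final: 0.214568


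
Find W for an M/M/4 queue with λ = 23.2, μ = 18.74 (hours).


a = 1.2380; ρ = 0.3095; P₀ = 0.288827
Lq = P₀·a^c·ρ/(c!(1−ρ)²) = 0.01835
Wq = Lq/λ = 0.01835/23.2 = 0.0007909 hr
W = Wq + 1/μ = 0.0007909 + 0.05336 = 0.05415 hr

Final: 0.05415 hr


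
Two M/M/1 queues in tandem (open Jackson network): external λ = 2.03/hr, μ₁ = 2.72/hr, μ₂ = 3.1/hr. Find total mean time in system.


Each node sees arrival rate λ = 2.03/hr (tandem ⇒ throughput preserved).
W₁ = 1/(μ₁−λ) = 1/(2.72−2.03) = 1.44928 hr
W₂ = 1/(μ₂−λ) = 1/(3.1−2.03) = 0.93458 hr
W_total = W₁ + W₂ = 1.44928 + 0.93458 = 2.38385 hr

Final: 2.38385 hr


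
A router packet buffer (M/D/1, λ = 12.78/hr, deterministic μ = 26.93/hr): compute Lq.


ρ = 12.78/26.93 = 0.4746
M/D/1: Lq = ρ²/(2(1−ρ)) = 0.2252/(2·0.5254) = 0.21431

Final: 0.21431


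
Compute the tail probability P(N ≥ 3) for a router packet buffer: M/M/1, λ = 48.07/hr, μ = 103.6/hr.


ρ = 48.07/103.6 = 0.4640
P(N ≥ n) = ρ^n = 0.4640^3 = 0.099895

Final: 0.099895


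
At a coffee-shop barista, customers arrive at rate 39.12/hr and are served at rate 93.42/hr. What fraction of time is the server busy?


ρ = λ/μ = 39.12/93.42 = 0.4188

Final: 0.4188


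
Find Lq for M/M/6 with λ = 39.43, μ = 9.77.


a = λ/μ = 4.0358; ρ = a/6 = 0.6726
P₀ = 0.016014
Lq = P₀·a^c·ρ / (c!·(1−ρ)²) = 0.016014·4321.08968·0.6726/(720·0.10717)
= 0.60324

Final: 0.60324


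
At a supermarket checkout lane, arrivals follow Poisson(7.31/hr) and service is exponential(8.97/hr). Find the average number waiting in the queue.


ρ = 7.31/8.97 = 0.8149
Lq = ρ²/(1−ρ) = 0.6641/0.1851 = 3.5887

Final: 3.5887


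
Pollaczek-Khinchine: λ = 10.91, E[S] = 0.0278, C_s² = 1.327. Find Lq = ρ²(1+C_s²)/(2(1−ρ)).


ρ = λ·E[S] = 10.91·0.0278 = 0.3033
Lq = ρ²(1+C_s²)/(2(1−ρ)) = 0.09199·(1+1.327)/(2·0.6967)
= 0.09199·2.3270/1.3934 = 0.15362

Final: 0.15362


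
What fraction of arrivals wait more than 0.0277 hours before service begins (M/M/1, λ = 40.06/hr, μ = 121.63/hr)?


ρ = 40.06/121.63 = 0.3294
P(Wq > t) = ρ·e^{−(μ−λ)t} = 0.3294·e^{−2.2595}
= 0.3294·0.104404 = 0.034386

Final: 0.034386


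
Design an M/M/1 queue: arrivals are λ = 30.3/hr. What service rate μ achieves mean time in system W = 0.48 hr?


W = 1/(μ−λ) ⇒ μ − λ = 1/W = 1/0.48 = 2.0833
μ = λ + 1/W = 30.3 + 2.0833 = 32.3833 per hr

Final: 32.3833 /hr


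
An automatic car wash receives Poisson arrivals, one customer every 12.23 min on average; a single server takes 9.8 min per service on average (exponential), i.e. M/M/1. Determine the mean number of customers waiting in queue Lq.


λ = 60/12.23 = 4.9060 /hr
μ = 60/9.8 = 6.1224 /hr
ρ = λ/μ = 4.9060/6.1224 = 0.8013
Lq = ρ²/(1−ρ) = 0.6421/0.1987 = 3.2316

Final: 3.2316


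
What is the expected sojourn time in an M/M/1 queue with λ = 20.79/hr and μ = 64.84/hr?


W = 1/(μ−λ) = 1/(64.84 − 20.79) = 1/44.05 = 0.02270 hr

Final: 0.02270 hr


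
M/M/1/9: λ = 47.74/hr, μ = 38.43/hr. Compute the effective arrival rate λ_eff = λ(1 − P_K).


ρ = 1.2423; P_K = (1−ρ)ρ^9/(1−ρ^10) = 0.220171
λ_eff = λ(1 − P_K) = 47.74·(1 − 0.220171) = 47.74·0.779829 = 37.2291 /hr

Final: 37.2291 /hr


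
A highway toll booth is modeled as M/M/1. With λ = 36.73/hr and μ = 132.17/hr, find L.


ρ = λ/μ = 36.73/132.17 = 0.2779
L = ρ/(1−ρ) = 0.2779/(1 − 0.2779) = 0.2779/0.7221 = 0.3848

Final: 0.3848


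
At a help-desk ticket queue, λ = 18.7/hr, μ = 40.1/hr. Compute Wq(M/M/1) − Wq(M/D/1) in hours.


ρ = 18.7/40.1 = 0.4663
Wq(M/M/1) = ρ/(μ−λ) = 0.4663/21.40 = 0.02179 hr
Wq(M/D/1) = ρ/(2(μ−λ)) = 0.01090 hr
Savings = 0.02179 − 0.01090 = 0.01090 hr

Final: 0.01090 hr


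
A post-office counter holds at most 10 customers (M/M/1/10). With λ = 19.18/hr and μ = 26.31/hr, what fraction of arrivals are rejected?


ρ = λ/μ = 19.18/26.31 = 0.7290
P_K = (1−ρ)ρ^K/(1−ρ^(K+1)) = (0.2710·0.042391)/(1 − 0.030903)
= 0.011488/0.969097 = 0.011854

Final: 0.011854


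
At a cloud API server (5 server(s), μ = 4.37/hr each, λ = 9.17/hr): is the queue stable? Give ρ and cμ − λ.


Total capacity cμ = 5·4.37 = 21.85/hr
ρ = λ/(cμ) = 9.17/21.85 = 0.4197
Stable ⇔ ρ < 1: YES
Spare capacity = cμ − λ = 21.85 − 9.17 = 12.68/hr

Final: ρ = 0.4197; stable; margin = 12.68/hr


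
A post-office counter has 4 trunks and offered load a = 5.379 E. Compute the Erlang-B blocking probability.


B(c,a) = (a^c/c!) / Σ_{k=0}^{c} a^k/k!
a^4/4! = 34.881483
Σ terms (k=0..4): 1.00000 + 5.37900 + 14.46682 + 25.93901 + 34.88148 = 81.666312
B = 34.881483/81.666312 = 0.427122

Final: 0.427122


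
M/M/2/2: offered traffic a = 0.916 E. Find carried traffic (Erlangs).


B(2,0.916) = 0.179629 (Erlang-B)
Carried load = a(1 − B) = 0.916·(1 − 0.179629) = 0.916·0.820371 = 0.7515 E

Final: 0.7515 Erlangs


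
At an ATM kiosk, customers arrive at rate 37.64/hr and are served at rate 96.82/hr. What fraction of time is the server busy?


ρ = λ/μ = 37.64/96.82 = 0.3888

Final: 0.3888


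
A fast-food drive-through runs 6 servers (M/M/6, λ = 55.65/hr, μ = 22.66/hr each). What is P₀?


a = λ/μ = 55.65/22.66 = 2.4559; ρ = a/c = 0.4093
Σ_{k=0}^{5} a^k/k! (terms k=0..5) = 1.00000 + 2.45587 + 3.01565 + 2.46868 + 1.51569 + 0.74447 = 11.20035
Tail: a^6/(6!(1−ρ)) = 219.39745/(720·0.5907) = 0.51587
P₀ = 1/(11.20035 + 0.51587) = 1/11.71622 = 0.085352

Final: 0.085352


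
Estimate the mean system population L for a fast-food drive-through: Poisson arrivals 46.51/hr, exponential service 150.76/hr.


ρ = λ/μ = 46.51/150.76 = 0.3085
L = ρ/(1−ρ) = 0.3085/(1 − 0.3085) = 0.3085/0.6915 = 0.4461

Final: 0.4461


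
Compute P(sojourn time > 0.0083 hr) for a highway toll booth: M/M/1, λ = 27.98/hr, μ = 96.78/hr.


W ~ Exponential(μ−λ) for M/M/1.
μ − λ = 96.78 − 27.98 = 68.8000
P(W > t) = e^{−(μ−λ)t} = e^{−0.5710} = 0.564938

Final: 0.564938


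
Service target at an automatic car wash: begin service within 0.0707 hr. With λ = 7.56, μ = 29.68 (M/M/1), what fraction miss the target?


ρ = 7.56/29.68 = 0.2547
P(Wq > t) = ρ·e^{−(μ−λ)t} = 0.2547·e^{−1.5639}
= 0.2547·0.209321 = 0.053318

Final: 0.053318


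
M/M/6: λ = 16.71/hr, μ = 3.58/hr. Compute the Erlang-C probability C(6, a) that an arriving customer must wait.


a = λ/μ = 4.6676; ρ = a/6 = 0.7779
P₀ = 0.007330 (from M/M/c formula)
C(c,a) = [a^c/(c!(1−ρ))]·P₀ = [10340.95241/(720·0.2221)]·0.007330
= 64.67612·0.007330 = 0.474079

Final: 0.474079


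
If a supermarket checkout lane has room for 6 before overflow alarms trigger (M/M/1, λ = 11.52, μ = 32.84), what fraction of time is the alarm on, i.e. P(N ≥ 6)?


ρ = 11.52/32.84 = 0.3508
P(N ≥ n) = ρ^n = 0.3508^6 = 0.001863

Final: 0.001863


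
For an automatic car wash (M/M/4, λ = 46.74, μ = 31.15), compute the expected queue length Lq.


a = λ/μ = 1.5005; ρ = a/4 = 0.3751
P₀ = 0.220885
Lq = P₀·a^c·ρ / (c!·(1−ρ)²) = 0.220885·5.06900·0.3751/(24·0.39047)
= 0.04482

Final: 0.04482


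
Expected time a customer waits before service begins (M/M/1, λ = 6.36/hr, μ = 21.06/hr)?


ρ = 6.36/21.06 = 0.3020
Wq = ρ/(μ−λ) = 0.3020/(21.06 − 6.36) = 0.3020/14.70 = 0.02054 hr

Final: 0.02054 hr


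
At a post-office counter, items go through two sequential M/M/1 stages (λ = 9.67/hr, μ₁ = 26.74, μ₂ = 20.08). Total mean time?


Each node sees arrival rate λ = 9.67/hr (tandem ⇒ throughput preserved).
W₁ = 1/(μ₁−λ) = 1/(26.74−9.67) = 0.05858 hr
W₂ = 1/(μ₂−λ) = 1/(20.08−9.67) = 0.09606 hr
W_total = W₁ + W₂ = 0.05858 + 0.09606 = 0.15464 hr

Final: 0.15464 hr


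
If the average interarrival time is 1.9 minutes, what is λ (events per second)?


λ = 1/(interarrival time) in consistent units.
1 second = 0.0166667 min, so λ = 0.0166667/1.9 = 0.008772 per second

Final: 0.008772 /sec


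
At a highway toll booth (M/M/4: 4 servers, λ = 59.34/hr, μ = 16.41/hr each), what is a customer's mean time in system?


a = 3.6161; ρ = 0.9040; P₀ = 0.010722
Lq = P₀·a^c·ρ/(c!(1−ρ)²) = 7.49665
Wq = Lq/λ = 7.49665/59.34 = 0.12633 hr
W = Wq + 1/μ = 0.12633 + 0.06094 = 0.18727 hr

Final: 0.18727 hr


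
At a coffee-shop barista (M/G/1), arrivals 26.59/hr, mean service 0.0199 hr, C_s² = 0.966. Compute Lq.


ρ = λ·E[S] = 26.59·0.0199 = 0.5291
Lq = ρ²(1+C_s²)/(2(1−ρ)) = 0.2800·(1+0.966)/(2·0.4709)
= 0.2800·1.9660/0.9417 = 0.58453

Final: 0.58453


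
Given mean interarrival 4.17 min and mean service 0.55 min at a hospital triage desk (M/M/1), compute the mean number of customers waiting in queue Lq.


λ = 60/4.17 = 14.3885 /hr
μ = 60/0.55 = 109.0909 /hr
ρ = λ/μ = 14.3885/109.0909 = 0.1319
Lq = ρ²/(1−ρ) = 0.01740/0.8681 = 0.02004

Final: 0.02004


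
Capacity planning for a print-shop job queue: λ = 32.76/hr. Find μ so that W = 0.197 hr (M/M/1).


W = 1/(μ−λ) ⇒ μ − λ = 1/W = 1/0.197 = 5.0761
μ = λ + 1/W = 32.76 + 5.0761 = 37.8361 per hr

Final: 37.8361 /hr


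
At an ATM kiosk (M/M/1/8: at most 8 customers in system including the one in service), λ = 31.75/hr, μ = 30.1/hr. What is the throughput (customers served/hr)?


ρ = 1.0548; P_K = (1−ρ)ρ^8/(1−ρ^9) = 0.136255
λ_eff = λ(1 − P_K) = 31.75·(1 − 0.136255) = 31.75·0.863745 = 27.4239 /hr

Final: 27.4239 /hr


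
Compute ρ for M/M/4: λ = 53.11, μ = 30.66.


ρ = λ/(cμ) = 53.11/(4·30.66) = 53.11/122.64 = 0.4331

Final: 0.4331


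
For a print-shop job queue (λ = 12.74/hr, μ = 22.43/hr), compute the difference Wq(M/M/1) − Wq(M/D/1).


ρ = 12.74/22.43 = 0.5680
Wq(M/M/1) = ρ/(μ−λ) = 0.5680/9.69 = 0.05862 hr
Wq(M/D/1) = ρ/(2(μ−λ)) = 0.02931 hr
Savings = 0.05862 − 0.02931 = 0.02931 hr

Final: 0.02931 hr


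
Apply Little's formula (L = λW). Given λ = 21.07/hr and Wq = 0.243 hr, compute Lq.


Lq = λWq = 21.07·0.243 = 5.1200

Final: 5.1200


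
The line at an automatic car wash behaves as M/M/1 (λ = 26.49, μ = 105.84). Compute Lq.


ρ = 26.49/105.84 = 0.2503
Lq = ρ²/(1−ρ) = 0.06264/0.7497 = 0.08355

Final: 0.08355


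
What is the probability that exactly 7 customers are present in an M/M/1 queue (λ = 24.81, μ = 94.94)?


ρ = 24.81/94.94 = 0.2613
P_n = (1−ρ)·ρ^n = (1 − 0.2613)·0.2613^7 = 0.7387·0.00008322 = 0.00006147

Final: 0.00006147


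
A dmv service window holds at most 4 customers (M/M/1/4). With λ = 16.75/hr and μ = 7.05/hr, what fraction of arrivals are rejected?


ρ = λ/μ = 16.75/7.05 = 2.3759
P_K = (1−ρ)ρ^K/(1−ρ^(K+1)) = (-1.3759·31.864182)/(1 − 75.705681)
= -43.841499/-74.705681 = 0.586856

Final: 0.586856


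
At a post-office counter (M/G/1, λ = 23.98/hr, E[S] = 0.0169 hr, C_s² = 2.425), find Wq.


ρ = λ·E[S] = 23.98·0.0169 = 0.4053
E[S²] = E[S]²(1+C_s²) = 0.0169²·(1+2.425) = 0.0009782
Wq = λ·E[S²]/(2(1−ρ)) = 23.98·0.0009782/(2·0.5947) = 0.01972 hr

Final: 0.01972 hr


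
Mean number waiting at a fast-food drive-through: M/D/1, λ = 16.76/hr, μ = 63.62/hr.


ρ = 16.76/63.62 = 0.2634
M/D/1: Lq = ρ²/(2(1−ρ)) = 0.06940/(2·0.7366) = 0.04711

Final: 0.04711


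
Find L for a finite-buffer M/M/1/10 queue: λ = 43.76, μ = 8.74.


ρ = 43.76/8.74 = 5.0069
L = ρ[1 − (K+1)ρ^K + Kρ^(K+1)] / [(1−ρ)(1−ρ^(K+1))]
Numerator: 5.0069·(1 − 11·9900538.271277 + 10·49570658.438338) = 1936658704.132127
Denominator: (-4.0069)·(-49570657.438338) = 198622931.749495
L = 1936658704.132127/198622931.749495 = 9.7504

Final: 9.7504


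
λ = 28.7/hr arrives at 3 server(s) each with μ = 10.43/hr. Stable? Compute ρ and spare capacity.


Total capacity cμ = 3·10.43 = 31.29/hr
ρ = λ/(cμ) = 28.7/31.29 = 0.9172
Stable ⇔ ρ < 1: YES
Spare capacity = cμ − λ = 31.29 − 28.7 = 2.59/hr

Final: ρ = 0.9172; stable; margin = 2.59/hr


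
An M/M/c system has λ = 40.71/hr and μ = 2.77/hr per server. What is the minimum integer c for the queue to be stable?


Stability requires cμ > λ ⇔ c > λ/μ.
λ/μ = 40.71/2.77 = 14.6968
Minimum integer c = ⌊14.6968⌋ + 1 = 15
Check: 15·2.77 = 41.55 > 40.71, while 14·2.77 = 38.78 ≤ 40.71

Final: 15 servers


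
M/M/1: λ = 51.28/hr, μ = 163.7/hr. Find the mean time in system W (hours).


W = 1/(μ−λ) = 1/(163.7 − 51.28) = 1/112.42 = 0.008895 hr

Final: 0.008895 hr


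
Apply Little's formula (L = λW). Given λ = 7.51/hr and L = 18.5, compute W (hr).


W = L/λ = 18.5/7.51 = 2.4634 hr

Final: 2.4634 hr


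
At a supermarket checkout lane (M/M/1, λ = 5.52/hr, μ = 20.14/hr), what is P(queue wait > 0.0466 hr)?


ρ = 5.52/20.14 = 0.2741
P(Wq > t) = ρ·e^{−(μ−λ)t} = 0.2741·e^{−0.6813}
= 0.2741·0.505963 = 0.138675

Final: 0.138675


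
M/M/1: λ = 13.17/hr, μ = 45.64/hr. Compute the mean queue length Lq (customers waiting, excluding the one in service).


ρ = 13.17/45.64 = 0.2886
Lq = ρ²/(1−ρ) = 0.08327/0.7114 = 0.1170

Final: 0.1170


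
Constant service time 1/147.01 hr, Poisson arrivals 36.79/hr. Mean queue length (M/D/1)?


ρ = 36.79/147.01 = 0.2503
M/D/1: Lq = ρ²/(2(1−ρ)) = 0.06263/(2·0.7497) = 0.04177

Final: 0.04177


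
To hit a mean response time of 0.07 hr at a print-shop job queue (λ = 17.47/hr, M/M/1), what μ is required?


W = 1/(μ−λ) ⇒ μ − λ = 1/W = 1/0.07 = 14.2857
μ = λ + 1/W = 17.47 + 14.2857 = 31.7557 per hr

Final: 31.7557 /hr


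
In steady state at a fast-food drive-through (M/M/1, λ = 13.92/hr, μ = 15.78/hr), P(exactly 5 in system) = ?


ρ = 13.92/15.78 = 0.8821
P_n = (1−ρ)·ρ^n = (1 − 0.8821)·0.8821^5 = 0.1179·0.534147 = 0.062960

Final: 0.062960


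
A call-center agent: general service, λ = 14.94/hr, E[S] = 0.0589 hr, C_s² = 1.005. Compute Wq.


ρ = λ·E[S] = 14.94·0.0589 = 0.8800
E[S²] = E[S]²(1+C_s²) = 0.0589²·(1+1.005) = 0.006956
Wq = λ·E[S²]/(2(1−ρ)) = 14.94·0.006956/(2·0.1200) = 0.43287 hr

Final: 0.43287 hr


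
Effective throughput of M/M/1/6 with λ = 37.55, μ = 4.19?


ρ = 8.9618; P_K = (1−ρ)ρ^6/(1−ρ^7) = 0.888416
λ_eff = λ(1 − P_K) = 37.55·(1 − 0.888416) = 37.55·0.111584 = 4.1900 /hr

Final: 4.1900 /hr


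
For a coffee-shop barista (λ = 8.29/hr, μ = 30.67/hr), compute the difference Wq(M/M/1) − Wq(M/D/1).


ρ = 8.29/30.67 = 0.2703
Wq(M/M/1) = ρ/(μ−λ) = 0.2703/22.38 = 0.01208 hr
Wq(M/D/1) = ρ/(2(μ−λ)) = 0.006039 hr
Savings = 0.01208 − 0.006039 = 0.006039 hr

Final: 0.006039 hr


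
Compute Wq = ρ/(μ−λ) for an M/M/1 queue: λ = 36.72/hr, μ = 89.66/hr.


ρ = 36.72/89.66 = 0.4095
Wq = ρ/(μ−λ) = 0.4095/(89.66 − 36.72) = 0.4095/52.94 = 0.007736 hr

Final: 0.007736 hr


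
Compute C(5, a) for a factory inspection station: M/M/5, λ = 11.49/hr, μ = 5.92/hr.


a = λ/μ = 1.9409; ρ = a/5 = 0.3882
P₀ = 0.142667 (from M/M/c formula)
C(c,a) = [a^c/(c!(1−ρ))]·P₀ = [27.54175/(120·0.6118)]·0.142667
= 0.37513·0.142667 = 0.053519

Final: 0.053519


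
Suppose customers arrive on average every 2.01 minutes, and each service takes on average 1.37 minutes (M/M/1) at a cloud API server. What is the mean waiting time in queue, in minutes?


λ = 60/2.01 = 29.8507 /hr
μ = 60/1.37 = 43.7956 /hr
ρ = λ/μ = 29.8507/43.7956 = 0.6816
Wq = ρ/(μ−λ) = 0.6816/(43.7956−29.8507) = 0.04888 hr
In minutes: 0.04888·60 = 2.933 min

Final: 2.933 min


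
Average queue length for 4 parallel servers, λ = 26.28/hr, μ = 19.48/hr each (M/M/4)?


a = λ/μ = 1.3491; ρ = a/4 = 0.3373
P₀ = 0.257961
Lq = P₀·a^c·ρ / (c!·(1−ρ)²) = 0.257961·3.31242·0.3373/(24·0.43921)
= 0.02734

Final: 0.02734


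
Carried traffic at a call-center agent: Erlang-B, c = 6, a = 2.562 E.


B(6,2.562) = 0.030795 (Erlang-B)
Carried load = a(1 − B) = 2.562·(1 − 0.030795) = 2.562·0.969205 = 2.4831 E

Final: 2.4831 Erlangs


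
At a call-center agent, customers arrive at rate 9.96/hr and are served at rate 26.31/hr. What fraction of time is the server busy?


ρ = λ/μ = 9.96/26.31 = 0.3786

Final: 0.3786


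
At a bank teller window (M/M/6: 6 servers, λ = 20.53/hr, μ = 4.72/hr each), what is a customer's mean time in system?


a = 4.3496; ρ = 0.7249; P₀ = 0.011037
Lq = P₀·a^c·ρ/(c!(1−ρ)²) = 0.99454
Wq = Lq/λ = 0.99454/20.53 = 0.04844 hr
W = Wq + 1/μ = 0.04844 + 0.21186 = 0.26031 hr

Final: 0.26031 hr


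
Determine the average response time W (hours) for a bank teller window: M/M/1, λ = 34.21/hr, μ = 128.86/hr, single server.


W = 1/(μ−λ) = 1/(128.86 − 34.21) = 1/94.65 = 0.01057 hr

Final: 0.01057 hr


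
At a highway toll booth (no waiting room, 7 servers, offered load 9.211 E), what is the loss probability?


B(c,a) = (a^c/c!) / Σ_{k=0}^{c} a^k/k!
a^7/7! = 1116.135546
Σ terms (k=0..7): 1.00000 + 9.21100 + 42.42126 + 130.24741 + 299.92722 + 552.52593 + 848.21939 + 1116.13555 = 2999.687765
B = 1116.135546/2999.687765 = 0.372084

Final: 0.372084


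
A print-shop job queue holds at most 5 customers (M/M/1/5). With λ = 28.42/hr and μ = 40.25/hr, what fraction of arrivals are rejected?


ρ = λ/μ = 28.42/40.25 = 0.7061
P_K = (1−ρ)ρ^K/(1−ρ^(K+1)) = (0.2939·0.175506)/(1 − 0.123922)
= 0.051583/0.876078 = 0.058880

Final: 0.058880


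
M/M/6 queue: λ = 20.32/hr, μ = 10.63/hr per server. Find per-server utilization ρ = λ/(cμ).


ρ = λ/(cμ) = 20.32/(6·10.63) = 20.32/63.78 = 0.3186

Final: 0.3186


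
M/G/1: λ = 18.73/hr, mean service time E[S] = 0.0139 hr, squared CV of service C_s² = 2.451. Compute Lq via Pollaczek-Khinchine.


ρ = λ·E[S] = 18.73·0.0139 = 0.2603
Lq = ρ²(1+C_s²)/(2(1−ρ)) = 0.06778·(1+2.451)/(2·0.7397)
= 0.06778·3.4510/1.4793 = 0.15812

Final: 0.15812


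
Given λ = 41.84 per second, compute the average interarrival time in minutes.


Mean interarrival time = 1/λ = 1/41.84 second = 0.02390 second
In minutes: 0.02390 × 0.0166667 = 0.0003983 min

Final: 0.0003983 min


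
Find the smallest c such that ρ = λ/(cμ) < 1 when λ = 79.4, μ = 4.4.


Stability requires cμ > λ ⇔ c > λ/μ.
λ/μ = 79.4/4.4 = 18.0455
Minimum integer c = ⌊18.0455⌋ + 1 = 19
Check: 19·4.4 = 83.60 > 79.4, while 18·4.4 = 79.20 ≤ 79.4

Final: 19 servers


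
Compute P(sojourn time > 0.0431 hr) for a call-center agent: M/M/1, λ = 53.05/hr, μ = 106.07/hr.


W ~ Exponential(μ−λ) for M/M/1.
μ − λ = 106.07 − 53.05 = 53.0200
P(W > t) = e^{−(μ−λ)t} = e^{−2.2852} = 0.101758

Final: 0.101758


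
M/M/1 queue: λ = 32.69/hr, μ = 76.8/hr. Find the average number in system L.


ρ = λ/μ = 32.69/76.8 = 0.4257
L = ρ/(1−ρ) = 0.4257/(1 − 0.4257) = 0.4257/0.5743 = 0.7411

Final: 0.7411


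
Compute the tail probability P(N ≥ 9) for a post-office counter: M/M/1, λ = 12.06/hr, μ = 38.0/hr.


ρ = 12.06/38.0 = 0.3174
P(N ≥ n) = ρ^n = 0.3174^9 = 0.00003266

Final: 0.00003266


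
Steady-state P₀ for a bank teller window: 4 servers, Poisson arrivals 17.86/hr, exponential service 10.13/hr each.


a = λ/μ = 17.86/10.13 = 1.7631; ρ = a/c = 0.4408
Σ_{k=0}^{3} a^k/k! (terms k=0..3) = 1.00000 + 1.76308 + 1.55423 + 0.91341 = 5.23071
Tail: a^4/(4!(1−ρ)) = 9.66247/(24·0.5592) = 0.71992
P₀ = 1/(5.23071 + 0.71992) = 1/5.95064 = 0.168049

Final: 0.168049


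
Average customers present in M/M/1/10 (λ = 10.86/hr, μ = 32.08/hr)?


ρ = 10.86/32.08 = 0.3385
L = ρ[1 − (K+1)ρ^K + Kρ^(K+1)] / [(1−ρ)(1−ρ^(K+1))]
Numerator: 0.3385·(1 − 11·0.00001977 + 10·0.000006692) = 0.338478
Denominator: (0.6615)·(0.999993) = 0.661467
L = 0.338478/0.661467 = 0.5117

Final: 0.5117


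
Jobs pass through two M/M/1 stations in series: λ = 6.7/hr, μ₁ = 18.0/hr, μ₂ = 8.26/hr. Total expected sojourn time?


Each node sees arrival rate λ = 6.7/hr (tandem ⇒ throughput preserved).
W₁ = 1/(μ₁−λ) = 1/(18.0−6.7) = 0.08850 hr
W₂ = 1/(μ₂−λ) = 1/(8.26−6.7) = 0.64103 hr
W_total = W₁ + W₂ = 0.08850 + 0.64103 = 0.72952 hr

Final: 0.72952 hr


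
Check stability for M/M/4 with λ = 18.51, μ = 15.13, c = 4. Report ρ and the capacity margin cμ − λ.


Total capacity cμ = 4·15.13 = 60.52/hr
ρ = λ/(cμ) = 18.51/60.52 = 0.3058
Stable ⇔ ρ < 1: YES
Spare capacity = cμ − λ = 60.52 − 18.51 = 42.01/hr

Final: ρ = 0.3058; stable; margin = 42.01/hr


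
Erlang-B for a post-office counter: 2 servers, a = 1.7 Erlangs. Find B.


B(c,a) = (a^c/c!) / Σ_{k=0}^{c} a^k/k!
a^2/2! = 1.445000
Σ terms (k=0..2): 1.00000 + 1.70000 + 1.44500 = 4.145000
B = 1.445000/4.145000 = 0.348613

Final: 0.348613


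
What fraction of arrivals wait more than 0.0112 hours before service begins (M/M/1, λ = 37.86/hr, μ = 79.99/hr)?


ρ = 37.86/79.99 = 0.4733
P(Wq > t) = ρ·e^{−(μ−λ)t} = 0.4733·e^{−0.4719}
= 0.4733·0.623843 = 0.295271

Final: 0.295271


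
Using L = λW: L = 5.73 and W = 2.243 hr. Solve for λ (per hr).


λ = L/W = 5.73/2.243 = 2.5546 /hr

Final: 2.5546 /hr


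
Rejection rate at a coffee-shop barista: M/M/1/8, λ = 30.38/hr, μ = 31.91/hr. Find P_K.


ρ = λ/μ = 30.38/31.91 = 0.9521
P_K = (1−ρ)ρ^K/(1−ρ^(K+1)) = (0.04795·0.674975)/(1 − 0.642612)
= 0.032363/0.357388 = 0.090555

Final: 0.090555


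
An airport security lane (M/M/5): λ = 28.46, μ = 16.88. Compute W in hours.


a = 1.6860; ρ = 0.3372; P₀ = 0.184702
Lq = P₀·a^c·ρ/(c!(1−ρ)²) = 0.01610
Wq = Lq/λ = 0.01610/28.46 = 0.0005656 hr
W = Wq + 1/μ = 0.0005656 + 0.05924 = 0.05981 hr

Final: 0.05981 hr


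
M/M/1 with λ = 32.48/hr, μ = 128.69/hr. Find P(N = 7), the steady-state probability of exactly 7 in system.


ρ = 32.48/128.69 = 0.2524
P_n = (1−ρ)·ρ^n = (1 − 0.2524)·0.2524^7 = 0.7476·0.00006524 = 0.00004877

Final: 0.00004877


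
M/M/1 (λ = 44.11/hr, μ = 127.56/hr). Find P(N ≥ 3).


ρ = 44.11/127.56 = 0.3458
P(N ≥ n) = ρ^n = 0.3458^3 = 0.041349

Final: 0.041349


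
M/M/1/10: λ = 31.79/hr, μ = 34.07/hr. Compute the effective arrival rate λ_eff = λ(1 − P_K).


ρ = 0.9331; P_K = (1−ρ)ρ^10/(1−ρ^11) = 0.062781
λ_eff = λ(1 − P_K) = 31.79·(1 − 0.062781) = 31.79·0.937219 = 29.7942 /hr

Final: 29.7942 /hr


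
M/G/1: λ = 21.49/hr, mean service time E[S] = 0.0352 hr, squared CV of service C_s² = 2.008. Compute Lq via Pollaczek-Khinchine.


ρ = λ·E[S] = 21.49·0.0352 = 0.7564
Lq = ρ²(1+C_s²)/(2(1−ρ)) = 0.5722·(1+2.008)/(2·0.2436)
= 0.5722·3.0080/0.4871 = 3.53357

Final: 3.53357


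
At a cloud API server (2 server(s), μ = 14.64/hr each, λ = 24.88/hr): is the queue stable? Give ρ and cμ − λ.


Total capacity cμ = 2·14.64 = 29.28/hr
ρ = λ/(cμ) = 24.88/29.28 = 0.8497
Stable ⇔ ρ < 1: YES
Spare capacity = cμ − λ = 29.28 − 24.88 = 4.40/hr

Final: ρ = 0.8497; stable; margin = 4.40/hr


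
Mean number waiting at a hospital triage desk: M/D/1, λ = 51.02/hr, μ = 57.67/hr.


ρ = 51.02/57.67 = 0.8847
M/D/1: Lq = ρ²/(2(1−ρ)) = 0.7827/(2·0.1153) = 3.39375

Final: 3.39375


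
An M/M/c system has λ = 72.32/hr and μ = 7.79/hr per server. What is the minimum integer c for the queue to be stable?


Stability requires cμ > λ ⇔ c > λ/μ.
λ/μ = 72.32/7.79 = 9.2837
Minimum integer c = ⌊9.2837⌋ + 1 = 10
Check: 10·7.79 = 77.90 > 72.32, while 9·7.79 = 70.11 ≤ 72.32

Final: 10 servers


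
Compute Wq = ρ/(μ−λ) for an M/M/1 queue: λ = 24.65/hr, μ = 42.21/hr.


ρ = 24.65/42.21 = 0.5840
Wq = ρ/(μ−λ) = 0.5840/(42.21 − 24.65) = 0.5840/17.56 = 0.03326 hr

Final: 0.03326 hr


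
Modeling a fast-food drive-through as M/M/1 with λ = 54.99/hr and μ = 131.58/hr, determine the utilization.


ρ = λ/μ = 54.99/131.58 = 0.4179

Final: 0.4179


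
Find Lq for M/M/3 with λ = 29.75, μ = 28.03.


a = λ/μ = 1.0614; ρ = a/3 = 0.3538
P₀ = 0.340951
Lq = P₀·a^c·ρ / (c!·(1−ρ)²) = 0.340951·1.19562·0.3538/(6·0.41759)
= 0.05756

Final: 0.05756


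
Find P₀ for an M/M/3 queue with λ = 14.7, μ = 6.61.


a = λ/μ = 14.7/6.61 = 2.2239; ρ = a/c = 0.7413
Σ_{k=0}^{2} a^k/k! (terms k=0..2) = 1.00000 + 2.22390 + 2.47287 = 5.69678
Tail: a^3/(3!(1−ρ)) = 10.99886/(6·0.2587) = 7.08601
P₀ = 1/(5.69678 + 7.08601) = 1/12.78279 = 0.078230

Final: 0.078230


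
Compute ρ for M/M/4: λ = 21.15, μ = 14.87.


ρ = λ/(cμ) = 21.15/(4·14.87) = 21.15/59.48 = 0.3556

Final: 0.3556


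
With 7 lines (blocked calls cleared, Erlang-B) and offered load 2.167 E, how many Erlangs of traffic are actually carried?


B(7,2.167) = 0.005108 (Erlang-B)
Carried load = a(1 − B) = 2.167·(1 − 0.005108) = 2.167·0.994892 = 2.1559 E

Final: 2.1559 Erlangs


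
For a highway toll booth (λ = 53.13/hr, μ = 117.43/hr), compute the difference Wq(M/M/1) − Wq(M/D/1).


ρ = 53.13/117.43 = 0.4524
Wq(M/M/1) = ρ/(μ−λ) = 0.4524/64.30 = 0.007036 hr
Wq(M/D/1) = ρ/(2(μ−λ)) = 0.003518 hr
Savings = 0.007036 − 0.003518 = 0.003518 hr

Final: 0.003518 hr


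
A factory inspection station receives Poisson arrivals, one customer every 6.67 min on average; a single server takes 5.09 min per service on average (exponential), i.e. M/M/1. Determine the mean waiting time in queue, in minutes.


λ = 60/6.67 = 8.9955 /hr
μ = 60/5.09 = 11.7878 /hr
ρ = λ/μ = 8.9955/11.7878 = 0.7631
Wq = ρ/(μ−λ) = 0.7631/(11.7878−8.9955) = 0.27329 hr
In minutes: 0.27329·60 = 16.398 min

Final: 16.398 min


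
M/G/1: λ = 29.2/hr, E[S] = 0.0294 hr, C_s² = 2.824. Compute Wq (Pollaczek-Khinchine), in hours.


ρ = λ·E[S] = 29.2·0.0294 = 0.8585
E[S²] = E[S]²(1+C_s²) = 0.0294²·(1+2.824) = 0.003305
Wq = λ·E[S²]/(2(1−ρ)) = 29.2·0.003305/(2·0.1415) = 0.34099 hr

Final: 0.34099 hr


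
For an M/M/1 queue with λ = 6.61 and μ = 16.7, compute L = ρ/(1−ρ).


ρ = λ/μ = 6.61/16.7 = 0.3958
L = ρ/(1−ρ) = 0.3958/(1 − 0.3958) = 0.3958/0.6042 = 0.6551

Final: 0.6551


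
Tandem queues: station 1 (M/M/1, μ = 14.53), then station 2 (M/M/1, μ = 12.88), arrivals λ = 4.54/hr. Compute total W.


Each node sees arrival rate λ = 4.54/hr (tandem ⇒ throughput preserved).
W₁ = 1/(μ₁−λ) = 1/(14.53−4.54) = 0.10010 hr
W₂ = 1/(μ₂−λ) = 1/(12.88−4.54) = 0.11990 hr
W_total = W₁ + W₂ = 0.10010 + 0.11990 = 0.22000 hr

Final: 0.22000 hr


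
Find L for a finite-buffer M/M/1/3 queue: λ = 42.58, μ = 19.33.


ρ = 42.58/19.33 = 2.2028
L = ρ[1 − (K+1)ρ^K + Kρ^(K+1)] / [(1−ρ)(1−ρ^(K+1))]
Numerator: 2.2028·(1 − 4·10.688614 + 3·23.544811) = 63.616626
Denominator: (-1.2028)·(-22.544811) = 27.116754
L = 63.616626/27.116754 = 2.3460

Final: 2.3460


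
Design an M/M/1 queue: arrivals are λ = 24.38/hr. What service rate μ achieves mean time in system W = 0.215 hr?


W = 1/(μ−λ) ⇒ μ − λ = 1/W = 1/0.215 = 4.6512
μ = λ + 1/W = 24.38 + 4.6512 = 29.0312 per hr

Final: 29.0312 /hr


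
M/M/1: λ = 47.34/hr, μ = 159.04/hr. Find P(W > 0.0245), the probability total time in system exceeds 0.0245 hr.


W ~ Exponential(μ−λ) for M/M/1.
μ − λ = 159.04 − 47.34 = 111.7000
P(W > t) = e^{−(μ−λ)t} = e^{−2.7367} = 0.064787

Final: 0.064787


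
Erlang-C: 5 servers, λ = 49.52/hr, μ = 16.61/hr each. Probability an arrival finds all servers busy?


a = λ/μ = 2.9813; ρ = a/5 = 0.5963
P₀ = 0.047629 (from M/M/c formula)
C(c,a) = [a^c/(c!(1−ρ))]·P₀ = [235.53476/(120·0.4037)]·0.047629
= 4.86161·0.047629 = 0.231555

Final: 0.231555


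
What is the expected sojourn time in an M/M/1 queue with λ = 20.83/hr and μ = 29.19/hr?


W = 1/(μ−λ) = 1/(29.19 − 20.83) = 1/8.36 = 0.1196 hr

Final: 0.1196 hr


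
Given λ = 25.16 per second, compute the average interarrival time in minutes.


Mean interarrival time = 1/λ = 1/25.16 second = 0.03975 second
In minutes: 0.03975 × 0.0166667 = 0.0006624 min

Final: 0.0006624 min


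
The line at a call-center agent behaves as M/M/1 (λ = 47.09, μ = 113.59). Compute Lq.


ρ = 47.09/113.59 = 0.4146
Lq = ρ²/(1−ρ) = 0.1719/0.5854 = 0.2936

Final: 0.2936


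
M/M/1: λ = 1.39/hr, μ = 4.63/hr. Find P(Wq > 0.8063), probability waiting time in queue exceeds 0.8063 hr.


ρ = 1.39/4.63 = 0.3002
P(Wq > t) = ρ·e^{−(μ−λ)t} = 0.3002·e^{−2.6124}
= 0.3002·0.073357 = 0.022023

Final: 0.022023


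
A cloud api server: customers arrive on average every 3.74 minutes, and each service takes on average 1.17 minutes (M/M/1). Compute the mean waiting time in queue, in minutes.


λ = 60/3.74 = 16.0428 /hr
μ = 60/1.17 = 51.2821 /hr
ρ = λ/μ = 16.0428/51.2821 = 0.3128
Wq = ρ/(μ−λ) = 0.3128/(51.2821−16.0428) = 0.008877 hr
In minutes: 0.008877·60 = 0.5326 min

Final: 0.5326 min
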